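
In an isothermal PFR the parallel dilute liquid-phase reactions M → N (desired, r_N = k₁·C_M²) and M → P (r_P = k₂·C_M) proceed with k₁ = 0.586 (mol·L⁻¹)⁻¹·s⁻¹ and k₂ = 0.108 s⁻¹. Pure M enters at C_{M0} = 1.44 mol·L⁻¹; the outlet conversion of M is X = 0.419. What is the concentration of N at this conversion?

0.518 mol·L⁻¹

C_M = C_{M0}(1−X) = 0.8366 mol·L⁻¹.
Along a PFR/batch, dC_P/dC_M = −r_P/(r_N+r_P) = −k₂/(k₂+k₁·C_M).
Integrating from C_{M0} to C_M: C_P = (0.108/0.586)·ln[(0.108+0.586·1.44)/(0.108+0.586·0.837)] = 0.1843·ln(0.9518/0.5983) = 0.08558 mol·L⁻¹.
Then C_N = (C_{M0}−C_M) − C_P = 0.6034 − 0.08558 = 0.5178 mol·L⁻¹.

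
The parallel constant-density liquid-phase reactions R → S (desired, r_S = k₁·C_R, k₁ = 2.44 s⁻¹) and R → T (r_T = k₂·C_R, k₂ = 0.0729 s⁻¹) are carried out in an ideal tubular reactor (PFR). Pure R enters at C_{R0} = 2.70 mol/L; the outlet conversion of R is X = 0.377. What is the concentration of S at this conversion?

C_R = C_{R0}(1−X) = 1.682 mol/L.
Both paths are first order in R, so the instantaneous fraction to S is constant: dC_S/d(−C_R) = k₁/(k₁+k₂) = 0.9710.
C_S = 0.9710·(C_{R0}−C_R) = 0.9710×1.018 = 0.988 mol/L.

0.988 mol/L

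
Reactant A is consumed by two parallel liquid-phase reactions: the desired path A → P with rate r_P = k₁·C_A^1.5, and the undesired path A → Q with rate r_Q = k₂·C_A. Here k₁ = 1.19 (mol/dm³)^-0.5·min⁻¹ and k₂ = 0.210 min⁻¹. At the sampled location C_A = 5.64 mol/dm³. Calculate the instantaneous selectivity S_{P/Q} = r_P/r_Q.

S_{P/Q} = r_P/r_Q = (k₁·C_A^1.5)/(k₂·C_A) = (k₁/k₂)·C_A^0.5.
= (1.19×5.640^1.5) / (0.210×5.640) = 15.94/1.184 = 13.5.

13.5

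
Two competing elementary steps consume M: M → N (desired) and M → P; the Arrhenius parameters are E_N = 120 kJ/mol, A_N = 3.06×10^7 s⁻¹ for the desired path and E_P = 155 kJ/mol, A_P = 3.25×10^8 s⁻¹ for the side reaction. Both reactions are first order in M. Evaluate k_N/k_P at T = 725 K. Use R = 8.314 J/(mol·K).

31.3

k_N/k_P = (A_N/A_P)·exp[−(E_N−E_P)/(RT)] = (A_N/A_P)·exp[(E_P−E_N)/(RT)].
(E_P−E_N)/(RT) = (155−120)×10³/(8.314×725) = 35000/6028 = 5.807.
k_N/k_P = (3.06×10^7/3.25×10^8)·exp(5.807) = 0.09415 × 332.5 = 31.3.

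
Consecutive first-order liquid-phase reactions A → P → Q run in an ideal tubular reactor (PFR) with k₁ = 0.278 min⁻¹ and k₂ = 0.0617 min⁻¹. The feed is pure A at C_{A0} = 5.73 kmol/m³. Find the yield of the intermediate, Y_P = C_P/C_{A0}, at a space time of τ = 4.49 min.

0.605

The intermediate concentration in a first-order A→B→C sequence is C_P = k₁C_{A0}(e^(−k₁τ) − e^(−k₂τ))/(k₂−k₁).
e^(−k₁τ) = e^(−0.278×4.49) = e^(−1.248) = 0.2870; e^(−k₂τ) = e^(−0.2770) = 0.7580.
C_P = 0.278×5.73/(0.0617−0.278) × (0.2870−0.7580) = (-7.364)×(-0.4710) = 3.469 kmol/m³.
Y_P = C_P/C_{A0} = 3.469/5.73 = 0.605.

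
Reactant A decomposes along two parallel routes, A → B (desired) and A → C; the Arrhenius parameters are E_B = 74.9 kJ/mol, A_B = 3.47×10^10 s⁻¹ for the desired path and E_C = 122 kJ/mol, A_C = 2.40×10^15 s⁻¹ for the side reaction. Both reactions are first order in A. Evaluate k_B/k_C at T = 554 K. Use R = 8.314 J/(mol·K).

With equal orders, S_{B/C} = k_B/k_C = (A_B/A_C)·exp[(E_C−E_B)/(RT)].
(E_C−E_B)/(RT) = (122−74.9)×10³/(8.314×554) = 47100/4606 = 10.23.
k_B/k_C = (3.47×10^10/2.40×10^15)·exp(10.23) = 1.446×10^-5 × 27609 = 0.399.
Since E_B < E_C, lowering the temperature improves selectivity toward B.

0.399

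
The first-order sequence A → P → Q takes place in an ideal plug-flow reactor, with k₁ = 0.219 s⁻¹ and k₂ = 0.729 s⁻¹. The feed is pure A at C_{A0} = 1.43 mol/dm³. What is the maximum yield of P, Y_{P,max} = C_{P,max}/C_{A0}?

At the optimum, C_{P,max}/C_{A0} = (k₁/k₂)^[k₂/(k₂−k₁)].
= (0.219/0.729)^(0.729/(0.729−0.219)) = (0.3004)^(1.429) = 0.1792.

0.179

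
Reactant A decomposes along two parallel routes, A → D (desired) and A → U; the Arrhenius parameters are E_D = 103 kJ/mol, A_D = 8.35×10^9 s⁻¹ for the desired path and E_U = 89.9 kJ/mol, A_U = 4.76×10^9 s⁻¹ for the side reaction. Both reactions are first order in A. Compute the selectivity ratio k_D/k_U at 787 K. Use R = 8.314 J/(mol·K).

0.237

With equal orders, S_{D/U} = k_D/k_U = (A_D/A_U)·exp[(E_U−E_D)/(RT)].
(E_U−E_D)/(RT) = (89.9−103)×10³/(8.314×787) = -13100/6543 = -2.002.
k_D/k_U = (8.35×10^9/4.76×10^9)·exp(-2.002) = 1.754 × 0.1351 = 0.237.
Since E_D > E_U, raising the temperature improves selectivity toward D.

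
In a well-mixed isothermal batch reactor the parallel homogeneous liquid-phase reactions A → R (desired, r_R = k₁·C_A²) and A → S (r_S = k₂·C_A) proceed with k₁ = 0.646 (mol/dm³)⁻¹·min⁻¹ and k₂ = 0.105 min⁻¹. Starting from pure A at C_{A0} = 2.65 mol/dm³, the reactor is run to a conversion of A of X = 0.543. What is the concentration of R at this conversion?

C_A = C_{A0}(1−X) = 1.211 mol/dm³.
Along a PFR/batch, dC_S/dC_A = −r_S/(r_R+r_S) = −k₂/(k₂+k₁·C_A).
Integrating from C_{A0} to C_A: C_S = (0.105/0.646)·ln[(0.105+0.646·2.65)/(0.105+0.646·1.21)] = 0.1625·ln(1.817/0.8873) = 0.1165 mol/dm³.
Then C_R = (C_{A0}−C_A) − C_S = 1.439 − 0.1165 = 1.322 mol/dm³.

1.32 mol/dm³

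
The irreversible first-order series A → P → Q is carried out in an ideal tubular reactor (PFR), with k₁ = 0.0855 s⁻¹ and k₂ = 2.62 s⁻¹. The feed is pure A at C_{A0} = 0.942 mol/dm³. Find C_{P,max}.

0.0274 mol/dm³

For a first-order series the maximum intermediate yield is C_{P,max}/C_{A0} = (k₁/k₂)^[k₂/(k₂−k₁)].
= (0.0855/2.62)^(2.62/(2.62−0.0855)) = (0.03263)^(1.034) = 0.02908.
C_{P,max} = 0.02908×0.942 = 0.0274 mol/dm³.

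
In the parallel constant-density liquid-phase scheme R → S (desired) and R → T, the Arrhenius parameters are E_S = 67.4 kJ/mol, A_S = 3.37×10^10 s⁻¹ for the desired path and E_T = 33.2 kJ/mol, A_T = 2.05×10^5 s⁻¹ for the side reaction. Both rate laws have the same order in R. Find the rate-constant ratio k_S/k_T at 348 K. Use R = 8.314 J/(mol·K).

Since both paths have the same order in R, the concentration cancels and S_{S/T} = k_S/k_T = (A_S/A_T)·exp[(E_T−E_S)/(RT)].
(E_T−E_S)/(RT) = (33.2−67.4)×10³/(8.314×348) = -34200/2893 = -11.82.
k_S/k_T = (3.37×10^10/2.05×10^5)·exp(-11.82) = 1.644×10^5 × 7.352×10^-6 = 1.21.

1.21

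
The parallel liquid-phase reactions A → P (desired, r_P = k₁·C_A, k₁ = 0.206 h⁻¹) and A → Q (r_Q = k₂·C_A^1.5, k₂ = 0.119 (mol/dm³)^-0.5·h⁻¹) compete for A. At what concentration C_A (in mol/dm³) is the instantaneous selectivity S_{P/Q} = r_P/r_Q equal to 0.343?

S_{P/Q} = (k₁/k₂)·C_A^-0.5 ⇒ C_A = (S·k₂/k₁)^(-2).
= (0.343×0.119/0.206)^(-2) = (0.1981)^(-2) = 25.5 mol/dm³.

25.5 mol/dm³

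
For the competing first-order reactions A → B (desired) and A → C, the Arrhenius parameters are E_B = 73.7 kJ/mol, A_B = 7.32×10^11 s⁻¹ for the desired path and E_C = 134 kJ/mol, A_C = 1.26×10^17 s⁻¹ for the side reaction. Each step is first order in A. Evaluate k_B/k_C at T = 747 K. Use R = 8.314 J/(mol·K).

k_B/k_C = (A_B/A_C)·exp[−(E_B−E_C)/(RT)] = (A_B/A_C)·exp[(E_C−E_B)/(RT)].
(E_C−E_B)/(RT) = (134−73.7)×10³/(8.314×747) = 60300/6211 = 9.709.
k_B/k_C = (7.32×10^11/1.26×10^17)·exp(9.709) = 5.810×10^-6 × 16470 = 0.0957.
Since E_B < E_C, lowering the temperature improves selectivity toward B.

0.0957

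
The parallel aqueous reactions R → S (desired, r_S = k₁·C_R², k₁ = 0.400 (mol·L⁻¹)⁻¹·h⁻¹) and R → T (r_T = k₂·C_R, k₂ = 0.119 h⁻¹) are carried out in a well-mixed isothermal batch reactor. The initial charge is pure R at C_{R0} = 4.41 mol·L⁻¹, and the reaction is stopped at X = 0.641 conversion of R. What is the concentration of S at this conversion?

2.55 mol·L⁻¹

C_R = C_{R0}(1−X) = 1.583 mol·L⁻¹.
Along a PFR/batch, dC_T/dC_R = −r_T/(r_S+r_T) = −k₂/(k₂+k₁·C_R).
Integrating from C_{R0} to C_R: C_T = (0.119/0.400)·ln[(0.119+0.400·4.41)/(0.119+0.400·1.58)] = 0.2975·ln(1.883/0.7523) = 0.2730 mol·L⁻¹.
Then C_S = (C_{R0}−C_R) − C_T = 2.827 − 0.2730 = 2.554 mol·L⁻¹.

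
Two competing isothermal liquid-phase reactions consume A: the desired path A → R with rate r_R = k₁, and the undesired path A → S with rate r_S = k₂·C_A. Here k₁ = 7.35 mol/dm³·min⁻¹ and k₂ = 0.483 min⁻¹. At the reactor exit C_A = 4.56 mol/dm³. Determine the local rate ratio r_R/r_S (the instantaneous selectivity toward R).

S_{R/S} = r_R/r_S = (k₁)/(k₂·C_A) = (k₁/k₂)·C_A⁻¹.
= (7.35) / (0.483×4.560) = 7.350/2.202 = 3.34.
The undesired path is higher order in A, so low C_A (CSTR or dilute feed) favours R.

3.34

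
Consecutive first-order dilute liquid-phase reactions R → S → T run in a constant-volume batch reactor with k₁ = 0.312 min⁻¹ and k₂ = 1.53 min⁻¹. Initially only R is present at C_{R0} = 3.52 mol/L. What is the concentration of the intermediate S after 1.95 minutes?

0.445 mol/L

The intermediate concentration in a first-order A→B→C sequence is C_S = k₁C_{R0}(e^(−k₁t) − e^(−k₂t))/(k₂−k₁).
e^(−k₁t) = e^(−0.312×1.95) = e^(−0.6084) = 0.5442; e^(−k₂t) = e^(−2.983) = 0.05062.
C_S = 0.312×3.52/(1.53−0.312) × (0.5442−0.05062) = 0.9017×0.4936 = 0.4451 mol/L.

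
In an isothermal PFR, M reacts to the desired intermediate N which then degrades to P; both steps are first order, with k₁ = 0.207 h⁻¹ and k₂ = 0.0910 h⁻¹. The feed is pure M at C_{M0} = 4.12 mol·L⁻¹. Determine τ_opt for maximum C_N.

Setting dC_N/dτ = 0 gives τ_opt = ln(k₂/k₁)/(k₂−k₁).
= ln(0.0910/0.207)/(0.0910−0.207) = ln(0.4396)/-0.1160 = -0.8219/-0.1160 = 7.08 h.

7.08 h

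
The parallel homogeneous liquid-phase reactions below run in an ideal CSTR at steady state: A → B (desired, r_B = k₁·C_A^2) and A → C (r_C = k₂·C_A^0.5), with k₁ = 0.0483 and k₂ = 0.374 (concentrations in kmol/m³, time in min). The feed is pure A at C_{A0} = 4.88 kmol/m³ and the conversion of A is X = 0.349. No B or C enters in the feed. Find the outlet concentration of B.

0.719 kmol/m³

Exit C_A = C_{A0}(1−X) = 4.88×0.651 = 3.177 kmol/m³.
A CSTR operates uniformly at the exit composition, giving r_B = 0.4875 and r_C = 0.6666 (each k·C_A^n at C_A = 3.177).
Fraction of consumed A going to B: r_B/(r_B+r_C) = 0.4224.
C_B = 0.4224·C_{A0}·X = 0.4224×4.88×0.349 = 0.719 kmol/m³.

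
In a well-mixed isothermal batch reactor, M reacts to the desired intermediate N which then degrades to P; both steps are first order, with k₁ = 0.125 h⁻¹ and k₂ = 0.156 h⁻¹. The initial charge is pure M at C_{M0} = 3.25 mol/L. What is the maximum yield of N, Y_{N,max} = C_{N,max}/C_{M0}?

Evaluating C_N at t_opt = ln(k₂/k₁)/(k₂−k₁) gives C_{N,max}/C_{M0} = (k₁/k₂)^[k₂/(k₂−k₁)].
= (0.125/0.156)^(0.156/(0.156−0.125)) = (0.8013)^(5.032) = 0.3280.

0.328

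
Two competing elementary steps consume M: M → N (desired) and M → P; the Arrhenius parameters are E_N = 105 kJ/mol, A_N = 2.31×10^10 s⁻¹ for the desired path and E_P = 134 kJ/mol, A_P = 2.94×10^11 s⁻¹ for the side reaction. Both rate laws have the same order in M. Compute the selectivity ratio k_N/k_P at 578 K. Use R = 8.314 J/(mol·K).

32.8

Since both paths have the same order in M, the concentration cancels and S_{N/P} = k_N/k_P = (A_N/A_P)·exp[(E_P−E_N)/(RT)].
(E_P−E_N)/(RT) = (134−105)×10³/(8.314×578) = 29000/4805 = 6.035.
k_N/k_P = (2.31×10^10/2.94×10^11)·exp(6.035) = 0.07857 × 417.7 = 32.8.
Since E_N < E_P, lowering the temperature improves selectivity toward N.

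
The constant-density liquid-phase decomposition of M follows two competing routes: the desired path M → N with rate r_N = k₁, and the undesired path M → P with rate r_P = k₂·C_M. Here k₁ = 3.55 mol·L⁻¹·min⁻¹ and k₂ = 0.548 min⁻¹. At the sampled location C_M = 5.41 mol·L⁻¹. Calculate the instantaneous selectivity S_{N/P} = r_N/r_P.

S_{N/P} = r_N/r_P = (k₁)/(k₂·C_M) = (k₁/k₂)·C_M⁻¹.
= (3.55) / (0.548×5.410) = 3.550/2.965 = 1.20.

1.20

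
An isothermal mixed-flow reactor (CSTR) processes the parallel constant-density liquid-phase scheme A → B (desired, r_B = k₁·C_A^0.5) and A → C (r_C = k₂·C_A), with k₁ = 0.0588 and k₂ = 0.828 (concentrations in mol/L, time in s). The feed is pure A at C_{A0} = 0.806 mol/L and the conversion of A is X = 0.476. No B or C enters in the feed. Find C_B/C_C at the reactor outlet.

0.109

Exit C_A = C_{A0}(1−X) = 0.806×0.524 = 0.4223 mol/L.
In a CSTR the entire volume is at exit conditions, so r_B = 0.0588×0.4223^0.5 = 0.03821 and r_C = 0.828×0.4223 = 0.3497.
Overall selectivity = C_B/C_C = r_Bτ/(r_Cτ) = r_B/r_C = 0.109.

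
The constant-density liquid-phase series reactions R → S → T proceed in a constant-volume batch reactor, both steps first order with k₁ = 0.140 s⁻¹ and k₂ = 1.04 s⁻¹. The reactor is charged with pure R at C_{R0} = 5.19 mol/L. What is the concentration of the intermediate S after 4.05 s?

For first-order series with pure R initially, C_S(t) = k₁C_{R0}/(k₂−k₁)·(e^(−k₁t) − e^(−k₂t)).
e^(−k₁t) = e^(−0.140×4.05) = e^(−0.5670) = 0.5672; e^(−k₂t) = e^(−4.212) = 0.01482.
C_S = 0.140×5.19/(1.04−0.140) × (0.5672−0.01482) = 0.8073×0.5524 = 0.4460 mol/L.

0.446 mol/L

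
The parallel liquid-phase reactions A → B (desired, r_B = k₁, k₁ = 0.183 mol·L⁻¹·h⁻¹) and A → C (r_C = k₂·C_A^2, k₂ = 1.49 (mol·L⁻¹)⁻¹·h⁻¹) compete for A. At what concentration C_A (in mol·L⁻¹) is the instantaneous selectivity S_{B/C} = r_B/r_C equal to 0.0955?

1.13 mol·L⁻¹

S_{B/C} = (k₁/k₂)·C_A^-2 ⇒ C_A = (S·k₂/k₁)^(-0.5).
= (0.0955×1.49/0.183)^(-0.5) = (0.7776)^(-0.5) = 1.13 mol·L⁻¹.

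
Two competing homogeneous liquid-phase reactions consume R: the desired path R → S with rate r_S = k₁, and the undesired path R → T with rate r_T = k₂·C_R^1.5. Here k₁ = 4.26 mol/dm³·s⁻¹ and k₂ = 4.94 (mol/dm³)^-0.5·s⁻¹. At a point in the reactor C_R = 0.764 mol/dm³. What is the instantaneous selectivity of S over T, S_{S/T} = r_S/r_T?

1.29

S_{S/T} = r_S/r_T = (k₁)/(k₂·C_R^1.5) = (k₁/k₂)·C_R^-1.5.
= (4.26) / (4.94×0.7640^1.5) = 4.260/3.299 = 1.29.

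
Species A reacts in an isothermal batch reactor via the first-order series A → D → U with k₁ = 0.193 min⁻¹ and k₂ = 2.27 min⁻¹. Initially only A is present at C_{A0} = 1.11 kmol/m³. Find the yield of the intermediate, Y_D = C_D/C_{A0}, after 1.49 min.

0.0665

For first-order series with pure A initially, C_D(t) = k₁C_{A0}/(k₂−k₁)·(e^(−k₁t) − e^(−k₂t)).
e^(−k₁t) = e^(−0.193×1.49) = e^(−0.2876) = 0.7501; e^(−k₂t) = e^(−3.382) = 0.03397.
C_D = 0.193×1.11/(2.27−0.193) × (0.7501−0.03397) = 0.1031×0.7161 = 0.07386 kmol/m³.
Y_D = C_D/C_{A0} = 0.07386/1.11 = 0.0665.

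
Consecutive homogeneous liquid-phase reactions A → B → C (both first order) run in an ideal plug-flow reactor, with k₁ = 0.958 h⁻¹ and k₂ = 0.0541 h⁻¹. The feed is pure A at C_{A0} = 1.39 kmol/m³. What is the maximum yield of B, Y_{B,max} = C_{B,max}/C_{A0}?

0.842

Evaluating C_B at τ_opt = ln(k₂/k₁)/(k₂−k₁) gives C_{B,max}/C_{A0} = (k₁/k₂)^[k₂/(k₂−k₁)].
= (0.958/0.0541)^(0.0541/(0.0541−0.958)) = (17.71)^(-0.05985) = 0.8420.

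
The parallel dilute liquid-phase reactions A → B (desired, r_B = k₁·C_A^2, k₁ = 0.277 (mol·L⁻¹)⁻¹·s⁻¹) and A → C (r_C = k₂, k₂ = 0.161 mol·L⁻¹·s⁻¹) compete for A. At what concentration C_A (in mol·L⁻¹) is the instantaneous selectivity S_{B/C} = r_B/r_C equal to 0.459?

0.517 mol·L⁻¹

S_{B/C} = (k₁/k₂)·C_A^2 ⇒ C_A = (S·k₂/k₁)^(0.5).
= (0.459×0.161/0.277)^(0.5) = (0.2668)^(0.5) = 0.517 mol·L⁻¹.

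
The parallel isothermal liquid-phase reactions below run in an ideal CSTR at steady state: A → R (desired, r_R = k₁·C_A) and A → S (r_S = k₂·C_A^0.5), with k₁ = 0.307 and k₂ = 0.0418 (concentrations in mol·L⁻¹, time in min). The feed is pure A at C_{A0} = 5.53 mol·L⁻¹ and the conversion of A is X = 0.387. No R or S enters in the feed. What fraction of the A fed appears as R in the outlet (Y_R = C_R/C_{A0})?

Exit C_A = C_{A0}(1−X) = 5.53×0.613 = 3.390 mol·L⁻¹.
In a CSTR the entire volume is at exit conditions, so r_R = 0.307×3.390 = 1.041 and r_S = 0.0418×3.390^0.5 = 0.07696.
Fraction of consumed A going to R: r_R/(r_R+r_S) = 0.9311.
C_R = 0.9311·C_{A0}·X = 0.9311×5.53×0.387 = 1.99 mol·L⁻¹; Y_R = C_R/C_{A0} = 0.360.

0.360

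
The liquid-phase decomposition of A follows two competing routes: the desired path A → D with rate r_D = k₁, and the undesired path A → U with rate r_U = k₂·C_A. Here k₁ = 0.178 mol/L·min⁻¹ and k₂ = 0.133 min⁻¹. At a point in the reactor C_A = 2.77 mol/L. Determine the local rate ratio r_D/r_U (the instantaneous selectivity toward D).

S_{D/U} = r_D/r_U = (k₁)/(k₂·C_A) = (k₁/k₂)·C_A⁻¹.
= (0.178) / (0.133×2.770) = 0.1780/0.3684 = 0.483.
The undesired path is higher order in A, so low C_A (CSTR or dilute feed) favours D.

0.483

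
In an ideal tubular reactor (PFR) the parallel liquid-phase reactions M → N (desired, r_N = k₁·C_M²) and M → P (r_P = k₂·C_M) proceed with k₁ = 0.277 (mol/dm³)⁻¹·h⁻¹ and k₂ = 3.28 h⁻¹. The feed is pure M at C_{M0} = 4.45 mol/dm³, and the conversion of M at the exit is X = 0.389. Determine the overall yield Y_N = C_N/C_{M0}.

C_M = C_{M0}(1−X) = 2.719 mol/dm³.
Along a PFR/batch, dC_P/dC_M = −r_P/(r_N+r_P) = −k₂/(k₂+k₁·C_M).
Integrating from C_{M0} to C_M: C_P = (3.28/0.277)·ln[(3.28+0.277·4.45)/(3.28+0.277·2.72)] = 11.84·ln(4.513/4.033) = 1.330 mol/dm³.
Then C_N = (C_{M0}−C_M) − C_P = 1.731 − 1.330 = 0.4008 mol/dm³.
Y_N = C_N/C_{M0} = 0.4008/4.45 = 0.0901.

0.0901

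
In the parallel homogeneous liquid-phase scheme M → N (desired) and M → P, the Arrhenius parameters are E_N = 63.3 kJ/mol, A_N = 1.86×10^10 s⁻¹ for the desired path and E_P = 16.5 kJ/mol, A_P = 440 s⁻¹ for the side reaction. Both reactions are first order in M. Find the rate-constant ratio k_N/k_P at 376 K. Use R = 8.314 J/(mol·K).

k_N/k_P = (A_N/A_P)·exp[−(E_N−E_P)/(RT)] = (A_N/A_P)·exp[(E_P−E_N)/(RT)].
(E_P−E_N)/(RT) = (16.5−63.3)×10³/(8.314×376) = -46800/3126 = -14.97.
k_N/k_P = (1.86×10^10/440)·exp(-14.97) = 4.227×10^7 × 3.149×10^-7 = 13.3.
Since E_N > E_P, raising the temperature improves selectivity toward N.

13.3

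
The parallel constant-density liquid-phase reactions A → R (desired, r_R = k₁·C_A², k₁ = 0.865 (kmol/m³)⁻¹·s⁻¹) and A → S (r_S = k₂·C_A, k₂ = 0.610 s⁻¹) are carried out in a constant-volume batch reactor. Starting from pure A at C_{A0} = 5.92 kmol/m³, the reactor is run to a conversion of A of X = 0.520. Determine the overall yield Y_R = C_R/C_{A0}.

0.446

C_A = C_{A0}(1−X) = 2.842 kmol/m³.
Along a PFR/batch, dC_S/dC_A = −r_S/(r_R+r_S) = −k₂/(k₂+k₁·C_A).
Integrating from C_{A0} to C_A: C_S = (0.610/0.865)·ln[(0.610+0.865·5.92)/(0.610+0.865·2.84)] = 0.7052·ln(5.731/3.068) = 0.4406 kmol/m³.
Then C_R = (C_{A0}−C_A) − C_S = 3.078 − 0.4406 = 2.638 kmol/m³.
Y_R = C_R/C_{A0} = 2.638/5.92 = 0.446.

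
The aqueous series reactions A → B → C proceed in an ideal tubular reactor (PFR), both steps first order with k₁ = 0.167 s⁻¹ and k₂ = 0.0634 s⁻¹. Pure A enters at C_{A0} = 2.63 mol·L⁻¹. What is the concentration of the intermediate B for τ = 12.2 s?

For first-order series with pure A initially, C_B(τ) = k₁C_{A0}/(k₂−k₁)·(e^(−k₁τ) − e^(−k₂τ)).
e^(−k₁τ) = e^(−0.167×12.2) = e^(−2.037) = 0.1304; e^(−k₂τ) = e^(−0.7735) = 0.4614.
C_B = 0.167×2.63/(0.0634−0.167) × (0.1304−0.4614) = (-4.239)×(-0.3310) = 1.403 mol·L⁻¹.

1.40 mol·L⁻¹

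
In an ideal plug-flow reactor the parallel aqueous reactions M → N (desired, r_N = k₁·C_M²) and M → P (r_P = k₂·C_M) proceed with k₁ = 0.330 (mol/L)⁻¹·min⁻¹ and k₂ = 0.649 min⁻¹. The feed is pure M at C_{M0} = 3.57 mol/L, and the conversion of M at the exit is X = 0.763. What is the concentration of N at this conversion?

C_M = C_{M0}(1−X) = 0.8461 mol/L.
Along a PFR/batch, dC_P/dC_M = −r_P/(r_N+r_P) = −k₂/(k₂+k₁·C_M).
Integrating from C_{M0} to C_M: C_P = (0.649/0.330)·ln[(0.649+0.330·3.57)/(0.649+0.330·0.846)] = 1.967·ln(1.827/0.9282) = 1.332 mol/L.
Then C_N = (C_{M0}−C_M) − C_P = 2.724 − 1.332 = 1.392 mol/L.

1.39 mol/L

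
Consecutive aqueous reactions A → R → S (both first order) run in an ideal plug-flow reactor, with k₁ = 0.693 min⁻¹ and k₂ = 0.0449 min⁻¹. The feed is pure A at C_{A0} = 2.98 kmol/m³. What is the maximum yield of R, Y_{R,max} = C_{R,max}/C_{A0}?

0.827

Evaluating C_R at τ_opt = ln(k₂/k₁)/(k₂−k₁) gives C_{R,max}/C_{A0} = (k₁/k₂)^[k₂/(k₂−k₁)].
= (0.693/0.0449)^(0.0449/(0.0449−0.693)) = (15.43)^(-0.06928) = 0.8273.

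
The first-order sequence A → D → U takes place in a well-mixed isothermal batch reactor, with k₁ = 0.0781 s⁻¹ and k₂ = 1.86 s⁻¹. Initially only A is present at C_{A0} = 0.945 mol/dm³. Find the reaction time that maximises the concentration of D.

Setting dC_D/dt = 0 gives t_opt = ln(k₂/k₁)/(k₂−k₁).
= ln(1.86/0.0781)/(1.86−0.0781) = ln(23.82)/1.782 = 3.170/1.782 = 1.78 s.

1.78 s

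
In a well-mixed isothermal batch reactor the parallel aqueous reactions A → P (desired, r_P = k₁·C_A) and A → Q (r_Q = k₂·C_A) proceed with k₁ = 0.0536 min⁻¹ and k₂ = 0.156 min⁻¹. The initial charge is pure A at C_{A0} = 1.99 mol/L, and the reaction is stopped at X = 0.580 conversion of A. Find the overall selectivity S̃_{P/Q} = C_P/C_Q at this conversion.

0.344

C_A = C_{A0}(1−X) = 0.8358 mol/L.
Both paths are first order in A, so the instantaneous fraction to P is constant: dC_P/d(−C_A) = k₁/(k₁+k₂) = 0.2557.
C_P = 0.2557·(C_{A0}−C_A) = 0.2557×1.154 = 0.295 mol/L.
C_Q = (C_{A0}−C_A)−C_P = 0.8590 mol/L; S̃_{P/Q} = 0.2952/0.8590 = 0.344.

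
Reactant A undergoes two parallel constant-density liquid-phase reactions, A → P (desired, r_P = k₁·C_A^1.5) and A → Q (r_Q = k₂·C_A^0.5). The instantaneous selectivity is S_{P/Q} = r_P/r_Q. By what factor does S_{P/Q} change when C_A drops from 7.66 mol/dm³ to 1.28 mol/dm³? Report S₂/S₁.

0.167

S_{P/Q} = (k₁/k₂)·C_A, so S₂/S₁ = (C_{A,2}/C_{A,1}).
= 1.28/7.66 = 0.167.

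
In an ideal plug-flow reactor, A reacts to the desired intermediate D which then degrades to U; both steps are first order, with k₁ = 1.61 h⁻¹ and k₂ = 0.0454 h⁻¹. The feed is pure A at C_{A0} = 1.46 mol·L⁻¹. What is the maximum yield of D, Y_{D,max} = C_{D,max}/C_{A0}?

At the optimum, C_{D,max}/C_{A0} = (k₁/k₂)^[k₂/(k₂−k₁)].
= (1.61/0.0454)^(0.0454/(0.0454−1.61)) = (35.46)^(-0.02902) = 0.9016.

0.902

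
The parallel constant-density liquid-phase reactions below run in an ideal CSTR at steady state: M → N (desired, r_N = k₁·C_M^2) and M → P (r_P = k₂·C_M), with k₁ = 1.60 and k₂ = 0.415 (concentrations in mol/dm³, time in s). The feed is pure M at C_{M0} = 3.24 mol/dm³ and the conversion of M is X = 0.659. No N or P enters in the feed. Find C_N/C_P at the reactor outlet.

4.26

Exit C_M = C_{M0}(1−X) = 3.24×0.341 = 1.105 mol/dm³.
Rates in a CSTR are evaluated at the outlet concentration: r_N = 1.60×1.105^2 = 1.953, r_P = 0.415×1.105 = 0.4585.
Overall selectivity = C_N/C_P = r_Nτ/(r_Pτ) = r_N/r_P = 4.26.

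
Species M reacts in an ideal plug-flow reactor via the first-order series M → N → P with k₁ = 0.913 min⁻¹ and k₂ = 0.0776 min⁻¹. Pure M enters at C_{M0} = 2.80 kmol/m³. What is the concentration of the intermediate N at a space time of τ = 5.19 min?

2.02 kmol/m³

Solving the coupled first-order balances gives C_N(τ) = [k₁/(k₂−k₁)]·C_{M0}·(e^(−k₁τ) − e^(−k₂τ)).
e^(−k₁τ) = e^(−0.913×5.19) = e^(−4.738) = 0.008752; e^(−k₂τ) = e^(−0.4027) = 0.6685.
C_N = 0.913×2.80/(0.0776−0.913) × (0.008752−0.6685) = (-3.060)×(-0.6597) = 2.019 kmol/m³.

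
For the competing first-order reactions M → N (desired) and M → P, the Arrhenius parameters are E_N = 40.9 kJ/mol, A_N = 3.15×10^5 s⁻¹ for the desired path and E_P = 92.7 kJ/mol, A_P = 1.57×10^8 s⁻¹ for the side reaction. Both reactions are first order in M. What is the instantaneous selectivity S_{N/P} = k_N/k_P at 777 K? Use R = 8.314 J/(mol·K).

With equal orders, S_{N/P} = k_N/k_P = (A_N/A_P)·exp[(E_P−E_N)/(RT)].
(E_P−E_N)/(RT) = (92.7−40.9)×10³/(8.314×777) = 51800/6460 = 8.019.
k_N/k_P = (3.15×10^5/1.57×10^8)·exp(8.019) = 0.002006 × 3037 = 6.09.
Since E_N < E_P, lowering the temperature improves selectivity toward N.

6.09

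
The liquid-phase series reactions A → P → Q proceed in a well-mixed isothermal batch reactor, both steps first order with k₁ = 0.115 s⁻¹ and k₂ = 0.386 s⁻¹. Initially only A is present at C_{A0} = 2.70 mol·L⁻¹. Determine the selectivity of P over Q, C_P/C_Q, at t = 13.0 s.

For first-order series with pure A initially, C_P(t) = k₁C_{A0}/(k₂−k₁)·(e^(−k₁t) − e^(−k₂t)).
e^(−k₁t) = e^(−0.115×13.0) = e^(−1.495) = 0.2242; e^(−k₂t) = e^(−5.018) = 0.006618.
C_P = 0.115×2.70/(0.386−0.115) × (0.2242−0.006618) = 1.146×0.2176 = 0.2494 mol·L⁻¹.
C_A = C_{A0}e^(−k₁t) = 0.6055 mol·L⁻¹, so C_Q = C_{A0}−C_A−C_P = 1.845 mol·L⁻¹; C_P/C_Q = 0.135.

0.135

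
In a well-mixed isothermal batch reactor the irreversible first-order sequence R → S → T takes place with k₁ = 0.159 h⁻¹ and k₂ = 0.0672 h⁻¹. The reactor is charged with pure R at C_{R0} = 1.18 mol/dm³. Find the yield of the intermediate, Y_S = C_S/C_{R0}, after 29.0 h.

0.229

The intermediate concentration in a first-order A→B→C sequence is C_S = k₁C_{R0}(e^(−k₁t) − e^(−k₂t))/(k₂−k₁).
e^(−k₁t) = e^(−0.159×29.0) = e^(−4.611) = 0.009942; e^(−k₂t) = e^(−1.949) = 0.1424.
C_S = 0.159×1.18/(0.0672−0.159) × (0.009942−0.1424) = (-2.044)×(-0.1325) = 0.2708 mol/dm³.
Y_S = C_S/C_{R0} = 0.2708/1.18 = 0.229.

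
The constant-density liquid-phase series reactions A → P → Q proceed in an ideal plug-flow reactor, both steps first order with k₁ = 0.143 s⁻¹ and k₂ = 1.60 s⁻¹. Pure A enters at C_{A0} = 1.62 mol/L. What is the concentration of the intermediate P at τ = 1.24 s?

0.111 mol/L

For first-order series with pure A initially, C_P(τ) = k₁C_{A0}/(k₂−k₁)·(e^(−k₁τ) − e^(−k₂τ)).
e^(−k₁τ) = e^(−0.143×1.24) = e^(−0.1773) = 0.8375; e^(−k₂τ) = e^(−1.984) = 0.1375.
C_P = 0.143×1.62/(1.60−0.143) × (0.8375−0.1375) = 0.1590×0.7000 = 0.1113 mol/L.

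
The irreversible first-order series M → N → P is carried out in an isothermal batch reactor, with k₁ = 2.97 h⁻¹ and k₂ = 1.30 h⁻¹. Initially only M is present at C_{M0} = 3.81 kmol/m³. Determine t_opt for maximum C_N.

Setting dC_N/dt = 0 gives t_opt = ln(k₂/k₁)/(k₂−k₁).
= ln(1.30/2.97)/(1.30−2.97) = ln(0.4377)/-1.670 = -0.8262/-1.670 = 0.495 h.

0.495 h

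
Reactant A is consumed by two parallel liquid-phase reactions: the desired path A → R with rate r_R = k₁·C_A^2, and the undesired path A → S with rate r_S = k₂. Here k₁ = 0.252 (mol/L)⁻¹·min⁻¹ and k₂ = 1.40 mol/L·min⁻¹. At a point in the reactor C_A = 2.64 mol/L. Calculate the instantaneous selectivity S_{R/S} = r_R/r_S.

S_{R/S} = r_R/r_S = (k₁·C_A^2)/(k₂) = (k₁/k₂)·C_A^2.
= (0.252×2.640^2) / (1.40) = 1.756/1.400 = 1.25.

1.25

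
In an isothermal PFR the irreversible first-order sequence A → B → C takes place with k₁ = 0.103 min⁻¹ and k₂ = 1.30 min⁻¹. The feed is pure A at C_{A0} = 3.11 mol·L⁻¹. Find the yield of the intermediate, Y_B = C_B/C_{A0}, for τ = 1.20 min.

For first-order series with pure A initially, C_B(τ) = k₁C_{A0}/(k₂−k₁)·(e^(−k₁τ) − e^(−k₂τ)).
e^(−k₁τ) = e^(−0.103×1.20) = e^(−0.1236) = 0.8837; e^(−k₂τ) = e^(−1.560) = 0.2101.
C_B = 0.103×3.11/(1.30−0.103) × (0.8837−0.2101) = 0.2676×0.6736 = 0.1803 mol·L⁻¹.
Y_B = C_B/C_{A0} = 0.1803/3.11 = 0.0580.

0.0580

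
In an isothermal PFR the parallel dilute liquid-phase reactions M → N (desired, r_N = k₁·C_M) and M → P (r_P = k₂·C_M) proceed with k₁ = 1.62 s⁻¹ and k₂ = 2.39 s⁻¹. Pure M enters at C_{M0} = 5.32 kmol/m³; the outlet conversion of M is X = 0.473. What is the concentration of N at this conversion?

1.02 kmol/m³

C_M = C_{M0}(1−X) = 2.804 kmol/m³.
Both paths are first order in M, so the instantaneous fraction to N is constant: dC_N/d(−C_M) = k₁/(k₁+k₂) = 0.4040.
C_N = 0.4040·(C_{M0}−C_M) = 0.4040×2.516 = 1.02 kmol/m³.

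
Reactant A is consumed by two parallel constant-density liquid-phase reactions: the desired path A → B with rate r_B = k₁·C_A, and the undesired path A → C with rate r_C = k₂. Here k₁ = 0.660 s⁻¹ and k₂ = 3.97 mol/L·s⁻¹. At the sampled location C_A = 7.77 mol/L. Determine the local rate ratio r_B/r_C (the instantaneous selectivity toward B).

1.29

S_{B/C} = r_B/r_C = (k₁·C_A)/(k₂) = (k₁/k₂)·C_A.
= (0.660×7.770) / (3.97) = 5.128/3.970 = 1.29.
Since the desired path is higher order in A, keeping C_A high (PFR or concentrated feed) favours B.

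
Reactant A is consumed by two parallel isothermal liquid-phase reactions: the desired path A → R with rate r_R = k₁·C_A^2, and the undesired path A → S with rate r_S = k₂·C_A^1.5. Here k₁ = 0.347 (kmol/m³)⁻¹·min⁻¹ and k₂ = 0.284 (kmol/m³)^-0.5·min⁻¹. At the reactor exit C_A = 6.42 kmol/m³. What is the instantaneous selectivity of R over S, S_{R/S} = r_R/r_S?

3.10

S_{R/S} = r_R/r_S = (k₁·C_A^2)/(k₂·C_A^1.5) = (k₁/k₂)·C_A^0.5.
= (0.347×6.420^2) / (0.284×6.420^1.5) = 14.30/4.620 = 3.10.
Since the desired path is higher order in A, keeping C_A high (PFR or concentrated feed) favours R.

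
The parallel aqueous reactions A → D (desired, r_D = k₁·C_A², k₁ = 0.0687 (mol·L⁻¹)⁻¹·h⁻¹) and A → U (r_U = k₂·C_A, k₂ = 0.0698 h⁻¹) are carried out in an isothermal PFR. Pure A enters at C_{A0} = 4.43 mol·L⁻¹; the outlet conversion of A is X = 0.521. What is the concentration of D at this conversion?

C_A = C_{A0}(1−X) = 2.122 mol·L⁻¹.
Along a PFR/batch, dC_U/dC_A = −r_U/(r_D+r_U) = −k₂/(k₂+k₁·C_A).
Integrating from C_{A0} to C_A: C_U = (0.0698/0.0687)·ln[(0.0698+0.0687·4.43)/(0.0698+0.0687·2.12)] = 1.016·ln(0.3741/0.2156) = 0.5601 mol·L⁻¹.
Then C_D = (C_{A0}−C_A) − C_U = 2.308 − 0.5601 = 1.748 mol·L⁻¹.

1.75 mol·L⁻¹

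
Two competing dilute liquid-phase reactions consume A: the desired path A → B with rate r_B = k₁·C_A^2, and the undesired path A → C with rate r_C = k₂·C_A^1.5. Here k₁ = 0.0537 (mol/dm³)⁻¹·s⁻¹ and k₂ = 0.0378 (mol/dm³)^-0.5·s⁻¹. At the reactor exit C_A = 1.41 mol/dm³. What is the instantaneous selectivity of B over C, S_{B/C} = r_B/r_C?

S_{B/C} = r_B/r_C = (k₁·C_A^2)/(k₂·C_A^1.5) = (k₁/k₂)·C_A^0.5.
= (0.0537×1.410^2) / (0.0378×1.410^1.5) = 0.1068/0.06329 = 1.69.
Since the desired path is higher order in A, keeping C_A high (PFR or concentrated feed) favours B.

1.69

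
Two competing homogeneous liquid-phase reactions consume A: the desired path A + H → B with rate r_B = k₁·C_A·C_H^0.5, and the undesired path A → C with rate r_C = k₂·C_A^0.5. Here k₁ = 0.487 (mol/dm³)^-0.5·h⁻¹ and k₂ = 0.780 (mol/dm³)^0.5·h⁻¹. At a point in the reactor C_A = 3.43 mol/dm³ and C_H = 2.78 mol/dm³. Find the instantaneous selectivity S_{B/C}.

S_{B/C} = r_B/r_C = (k₁·C_A·C_H^0.5)/(k₂·C_A^0.5) = (k₁/k₂)·C_A^0.5·C_H^0.5.
= (0.487×3.430×2.780^0.5) / (0.780×3.430^0.5) = 2.785/1.445 = 1.93.
Since the desired path is higher order in A, keeping C_A high (PFR or concentrated feed) favours B.

1.93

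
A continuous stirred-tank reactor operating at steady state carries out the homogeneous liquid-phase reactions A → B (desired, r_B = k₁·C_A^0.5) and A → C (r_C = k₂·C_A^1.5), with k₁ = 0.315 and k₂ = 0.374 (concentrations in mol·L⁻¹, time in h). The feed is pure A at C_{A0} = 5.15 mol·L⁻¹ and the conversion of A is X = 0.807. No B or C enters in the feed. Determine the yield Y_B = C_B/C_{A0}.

0.370

Exit C_A = C_{A0}(1−X) = 5.15×0.193 = 0.9939 mol·L⁻¹.
Rates in a CSTR are evaluated at the outlet concentration: r_B = 0.315×0.9939^0.5 = 0.3140, r_C = 0.374×0.9939^1.5 = 0.3706.
Fraction of consumed A going to B: r_B/(r_B+r_C) = 0.4587.
C_B = 0.4587·C_{A0}·X = 0.4587×5.15×0.807 = 1.91 mol·L⁻¹; Y_B = C_B/C_{A0} = 0.370.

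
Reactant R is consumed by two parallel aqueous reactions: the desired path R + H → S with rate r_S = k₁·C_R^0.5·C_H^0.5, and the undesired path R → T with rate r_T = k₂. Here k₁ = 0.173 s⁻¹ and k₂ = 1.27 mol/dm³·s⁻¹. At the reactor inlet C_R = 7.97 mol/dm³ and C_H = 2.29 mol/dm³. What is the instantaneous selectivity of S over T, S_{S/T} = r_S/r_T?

S_{S/T} = r_S/r_T = (k₁·C_R^0.5·C_H^0.5)/(k₂) = (k₁/k₂)·C_R^0.5·C_H^0.5.
= (0.173×7.970^0.5×2.290^0.5) / (1.27) = 0.7391/1.270 = 0.582.

0.582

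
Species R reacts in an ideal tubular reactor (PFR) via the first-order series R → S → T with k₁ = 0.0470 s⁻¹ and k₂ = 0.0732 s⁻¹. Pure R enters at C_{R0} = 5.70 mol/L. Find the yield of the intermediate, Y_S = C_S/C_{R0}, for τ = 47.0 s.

For first-order series with pure R initially, C_S(τ) = k₁C_{R0}/(k₂−k₁)·(e^(−k₁τ) − e^(−k₂τ)).
e^(−k₁τ) = e^(−0.0470×47.0) = e^(−2.209) = 0.1098; e^(−k₂τ) = e^(−3.440) = 0.03205.
C_S = 0.0470×5.70/(0.0732−0.0470) × (0.1098−0.03205) = 10.23×0.07776 = 0.7951 mol/L.
Y_S = C_S/C_{R0} = 0.7951/5.70 = 0.139.

0.139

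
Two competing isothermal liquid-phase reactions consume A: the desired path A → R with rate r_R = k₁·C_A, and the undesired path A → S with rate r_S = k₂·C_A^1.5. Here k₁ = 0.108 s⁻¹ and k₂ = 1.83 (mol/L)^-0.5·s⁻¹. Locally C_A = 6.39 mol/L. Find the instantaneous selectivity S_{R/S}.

0.0233

S_{R/S} = r_R/r_S = (k₁·C_A)/(k₂·C_A^1.5) = (k₁/k₂)·C_A^-0.5.
= (0.108×6.390) / (1.83×6.390^1.5) = 0.6901/29.56 = 0.0233.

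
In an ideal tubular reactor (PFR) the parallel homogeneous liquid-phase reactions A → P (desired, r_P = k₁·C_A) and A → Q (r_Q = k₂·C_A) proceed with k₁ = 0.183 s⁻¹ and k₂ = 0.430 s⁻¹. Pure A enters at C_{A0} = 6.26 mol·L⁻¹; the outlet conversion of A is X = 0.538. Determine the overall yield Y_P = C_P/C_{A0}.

C_A = C_{A0}(1−X) = 2.892 mol·L⁻¹.
Both paths are first order in A, so the instantaneous fraction to P is constant: dC_P/d(−C_A) = k₁/(k₁+k₂) = 0.2985.
C_P = 0.2985·(C_{A0}−C_A) = 0.2985×3.368 = 1.01 mol·L⁻¹.
Y_P = C_P/C_{A0} = 1.005/6.26 = 0.161.

0.161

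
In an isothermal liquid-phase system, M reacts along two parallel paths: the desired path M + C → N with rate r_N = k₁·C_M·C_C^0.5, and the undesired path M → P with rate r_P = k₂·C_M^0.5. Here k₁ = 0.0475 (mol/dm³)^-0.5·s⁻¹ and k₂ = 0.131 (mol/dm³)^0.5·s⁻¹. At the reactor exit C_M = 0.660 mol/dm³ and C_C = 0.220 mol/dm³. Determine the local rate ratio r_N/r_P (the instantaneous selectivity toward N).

0.138

S_{N/P} = r_N/r_P = (k₁·C_M·C_C^0.5)/(k₂·C_M^0.5) = (k₁/k₂)·C_M^0.5·C_C^0.5.
= (0.0475×0.6600×0.2200^0.5) / (0.131×0.6600^0.5) = 0.01470/0.1064 = 0.138.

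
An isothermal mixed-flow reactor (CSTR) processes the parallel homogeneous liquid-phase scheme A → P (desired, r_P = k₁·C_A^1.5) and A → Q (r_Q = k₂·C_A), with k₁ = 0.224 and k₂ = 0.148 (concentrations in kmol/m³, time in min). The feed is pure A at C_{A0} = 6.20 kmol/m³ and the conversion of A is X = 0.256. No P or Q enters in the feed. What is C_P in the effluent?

Exit C_A = C_{A0}(1−X) = 6.20×0.744 = 4.613 kmol/m³.
A CSTR operates uniformly at the exit composition, giving r_P = 2.219 and r_Q = 0.6827 (each k·C_A^n at C_A = 4.613).
Fraction of consumed A going to P: r_P/(r_P+r_Q) = 0.7647.
C_P = 0.7647·C_{A0}·X = 0.7647×6.20×0.256 = 1.21 kmol/m³.

1.21 kmol/m³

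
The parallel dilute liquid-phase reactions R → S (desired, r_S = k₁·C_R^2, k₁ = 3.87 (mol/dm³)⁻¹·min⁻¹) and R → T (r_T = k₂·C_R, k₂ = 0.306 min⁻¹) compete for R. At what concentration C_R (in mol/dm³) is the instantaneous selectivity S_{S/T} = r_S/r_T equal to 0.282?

0.0223 mol/dm³

S_{S/T} = (k₁/k₂)·C_R ⇒ C_R = S·k₂/k₁.
= 0.282×0.306/3.87 = 0.0223 mol/dm³.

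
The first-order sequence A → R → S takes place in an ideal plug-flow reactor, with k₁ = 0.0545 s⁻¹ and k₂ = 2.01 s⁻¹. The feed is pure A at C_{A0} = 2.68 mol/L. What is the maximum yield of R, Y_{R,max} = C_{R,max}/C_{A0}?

0.0245

At the optimum, C_{R,max}/C_{A0} = (k₁/k₂)^[k₂/(k₂−k₁)].
= (0.0545/2.01)^(2.01/(2.01−0.0545)) = (0.02711)^(1.028) = 0.02452.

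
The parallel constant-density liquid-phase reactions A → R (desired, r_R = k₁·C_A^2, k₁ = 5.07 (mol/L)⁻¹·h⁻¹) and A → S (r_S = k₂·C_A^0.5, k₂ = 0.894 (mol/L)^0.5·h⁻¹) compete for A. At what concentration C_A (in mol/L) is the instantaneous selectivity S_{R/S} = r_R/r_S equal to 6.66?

1.11 mol/L

S_{R/S} = (k₁/k₂)·C_A^1.5 ⇒ C_A = (S·k₂/k₁)^(1/1.5).
= (6.66×0.894/5.07)^(0.6667) = (1.174)^(0.6667) = 1.11 mol/L.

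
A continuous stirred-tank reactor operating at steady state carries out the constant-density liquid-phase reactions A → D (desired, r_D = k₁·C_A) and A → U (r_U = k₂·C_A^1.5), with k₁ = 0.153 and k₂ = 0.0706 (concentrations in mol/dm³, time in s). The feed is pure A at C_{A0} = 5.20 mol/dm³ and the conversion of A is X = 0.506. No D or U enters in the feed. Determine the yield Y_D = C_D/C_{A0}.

0.291

Exit C_A = C_{A0}(1−X) = 5.20×0.494 = 2.569 mol/dm³.
In a CSTR the entire volume is at exit conditions, so r_D = 0.153×2.569 = 0.3930 and r_U = 0.0706×2.569^1.5 = 0.2907.
Fraction of consumed A going to D: r_D/(r_D+r_U) = 0.5749.
C_D = 0.5749·C_{A0}·X = 0.5749×5.20×0.506 = 1.51 mol/dm³; Y_D = C_D/C_{A0} = 0.291.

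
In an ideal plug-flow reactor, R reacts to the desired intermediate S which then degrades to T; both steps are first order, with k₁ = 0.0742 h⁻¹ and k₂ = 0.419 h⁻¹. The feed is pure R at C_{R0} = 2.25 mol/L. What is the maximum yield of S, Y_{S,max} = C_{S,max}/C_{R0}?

0.122

At the optimum, C_{S,max}/C_{R0} = (k₁/k₂)^[k₂/(k₂−k₁)].
= (0.0742/0.419)^(0.419/(0.419−0.0742)) = (0.1771)^(1.215) = 0.1220.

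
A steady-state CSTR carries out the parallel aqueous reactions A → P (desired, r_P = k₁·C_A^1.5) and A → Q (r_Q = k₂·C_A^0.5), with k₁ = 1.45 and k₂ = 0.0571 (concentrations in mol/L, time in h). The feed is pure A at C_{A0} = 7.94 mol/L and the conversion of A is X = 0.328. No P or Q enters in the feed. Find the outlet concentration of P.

2.59 mol/L

Exit C_A = C_{A0}(1−X) = 7.94×0.672 = 5.336 mol/L.
A CSTR operates uniformly at the exit composition, giving r_P = 17.87 and r_Q = 0.1319 (each k·C_A^n at C_A = 5.336).
Fraction of consumed A going to P: r_P/(r_P+r_Q) = 0.9927.
C_P = 0.9927·C_{A0}·X = 0.9927×7.94×0.328 = 2.59 mol/L.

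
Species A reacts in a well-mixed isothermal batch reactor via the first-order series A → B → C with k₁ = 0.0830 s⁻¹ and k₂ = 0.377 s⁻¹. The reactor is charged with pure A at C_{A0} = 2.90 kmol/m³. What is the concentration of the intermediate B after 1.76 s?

Solving the coupled first-order balances gives C_B(t) = [k₁/(k₂−k₁)]·C_{A0}·(e^(−k₁t) − e^(−k₂t)).
e^(−k₁t) = e^(−0.0830×1.76) = e^(−0.1461) = 0.8641; e^(−k₂t) = e^(−0.6635) = 0.5150.
C_B = 0.0830×2.90/(0.377−0.0830) × (0.8641−0.5150) = 0.8187×0.3491 = 0.2858 kmol/m³.

0.286 kmol/m³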